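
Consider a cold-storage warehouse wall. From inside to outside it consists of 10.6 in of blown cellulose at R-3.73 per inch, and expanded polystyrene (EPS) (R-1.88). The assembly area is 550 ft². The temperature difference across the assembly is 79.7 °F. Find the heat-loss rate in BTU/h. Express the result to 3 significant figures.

1060 BTU/h

10.6 × 3.73 = 39.54
R_total = 39.54 + 1.88 = 41.42 ft²·°F·h/BTU
Q = A·ΔT/R = 550 × 79.7 / 41.42 = 1058 BTU/h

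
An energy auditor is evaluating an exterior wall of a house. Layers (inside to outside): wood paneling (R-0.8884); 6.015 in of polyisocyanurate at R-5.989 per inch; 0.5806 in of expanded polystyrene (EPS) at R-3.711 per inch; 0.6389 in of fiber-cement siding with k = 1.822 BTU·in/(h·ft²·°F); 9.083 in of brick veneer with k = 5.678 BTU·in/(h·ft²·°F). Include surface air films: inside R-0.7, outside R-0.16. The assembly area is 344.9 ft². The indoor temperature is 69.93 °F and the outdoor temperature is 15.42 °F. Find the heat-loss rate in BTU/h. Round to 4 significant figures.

448.9 BTU/h

6.015 × 5.989 = 36.024
0.5806 × 3.711 = 2.1546
0.6389/1.822 = 0.35066
9.083/5.678 = 1.5997
R_total = 0.7 + 0.8884 + 36.024 + 2.1546 + 0.35066 + 1.5997 + 0.16 = 41.877 ft²·°F·h/BTU
Q = A·ΔT/R = 344.9 × (69.93 − 15.42) / 41.877 = 448.94 BTU/h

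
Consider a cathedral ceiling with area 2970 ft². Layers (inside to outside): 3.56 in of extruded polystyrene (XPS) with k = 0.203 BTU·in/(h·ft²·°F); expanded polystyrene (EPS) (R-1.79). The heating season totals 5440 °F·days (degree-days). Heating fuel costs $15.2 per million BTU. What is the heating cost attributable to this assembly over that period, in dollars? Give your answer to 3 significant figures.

305 dollars

3.56/0.203 = 17.54
R_total = 17.54 + 1.79 = 19.33 ft²·°F·h/BTU
E = A × HDD × 24 / R = 2970 × 5440 × 24 / 19.33 = 20060000 BTU
Cost = 20060000/10⁶ × 15.2 = $305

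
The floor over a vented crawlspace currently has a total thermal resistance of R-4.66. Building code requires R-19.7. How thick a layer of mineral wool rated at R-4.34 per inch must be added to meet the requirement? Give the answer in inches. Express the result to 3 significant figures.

3.47 in

ΔR = 19.7 − 4.66 = 15.04 ft²·°F·h/BTU
L = ΔR / (R/in) = 15.04/4.34 = 3.465 in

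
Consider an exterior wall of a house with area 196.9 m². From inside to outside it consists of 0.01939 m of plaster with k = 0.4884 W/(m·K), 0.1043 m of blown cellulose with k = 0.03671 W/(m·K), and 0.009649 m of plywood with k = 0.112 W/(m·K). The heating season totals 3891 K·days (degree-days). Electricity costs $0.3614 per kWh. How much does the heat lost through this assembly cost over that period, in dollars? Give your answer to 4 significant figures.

0.01939/0.4884 = 0.039701
0.1043/0.03671 = 2.8412
0.009649/0.112 = 0.086152
R_total = 0.039701 + 2.8412 + 0.086152 = 2.967 m²·K/W
E = A × HDD × 24 / R / 1000 = 196.9 × 3891 × 24 / 2.967 / 1000 = 6197.2 kWh
Cost = 6197.2 × 0.3614 = $2239.7

2240 dollars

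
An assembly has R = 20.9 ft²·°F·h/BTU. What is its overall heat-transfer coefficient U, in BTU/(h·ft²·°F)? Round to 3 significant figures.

0.0478 BTU/(h·ft²·°F)

U = 1/R = 1/20.9 = 0.04785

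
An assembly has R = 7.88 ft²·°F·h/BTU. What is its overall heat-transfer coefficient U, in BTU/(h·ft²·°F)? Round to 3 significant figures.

U = 1/R = 1/7.88 = 0.1269

0.127 BTU/(h·ft²·°F)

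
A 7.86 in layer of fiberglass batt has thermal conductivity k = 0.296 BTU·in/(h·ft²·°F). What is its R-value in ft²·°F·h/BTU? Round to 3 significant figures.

R = L/k = 7.86/0.296 = 26.55 ft²·°F·h/BTU

26.6 ft²·°F·h/BTU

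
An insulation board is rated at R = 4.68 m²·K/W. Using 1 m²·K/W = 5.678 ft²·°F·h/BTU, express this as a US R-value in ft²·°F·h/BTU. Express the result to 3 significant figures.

26.6 ft²·°F·h/BTU

R_US = 4.68 × 5.678 = 26.57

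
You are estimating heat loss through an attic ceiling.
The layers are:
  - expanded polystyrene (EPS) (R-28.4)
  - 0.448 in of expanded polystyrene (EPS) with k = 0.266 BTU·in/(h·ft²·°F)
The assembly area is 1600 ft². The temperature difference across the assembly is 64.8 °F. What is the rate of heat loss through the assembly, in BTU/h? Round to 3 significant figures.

0.448/0.266 = 1.684
R_total = 28.4 + 1.684 = 30.08 ft²·°F·h/BTU
Q = A·ΔT/R = 1600 × 64.8 / 30.08 = 3446 BTU/h

3450 BTU/h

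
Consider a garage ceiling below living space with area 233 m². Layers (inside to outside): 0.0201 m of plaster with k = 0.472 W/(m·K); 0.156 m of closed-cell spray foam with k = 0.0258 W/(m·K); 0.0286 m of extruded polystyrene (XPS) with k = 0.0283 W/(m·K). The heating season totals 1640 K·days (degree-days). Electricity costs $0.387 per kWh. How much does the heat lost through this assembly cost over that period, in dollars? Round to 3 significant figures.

0.0201/0.472 = 0.04258
0.156/0.0258 = 6.047
0.0286/0.0283 = 1.011
R_total = 0.04258 + 6.047 + 1.011 = 7.1 m²·K/W
E = A × HDD × 24 / R / 1000 = 233 × 1640 × 24 / 7.1 / 1000 = 1292 kWh
Cost = 1292 × 0.387 = $499.9

500 dollars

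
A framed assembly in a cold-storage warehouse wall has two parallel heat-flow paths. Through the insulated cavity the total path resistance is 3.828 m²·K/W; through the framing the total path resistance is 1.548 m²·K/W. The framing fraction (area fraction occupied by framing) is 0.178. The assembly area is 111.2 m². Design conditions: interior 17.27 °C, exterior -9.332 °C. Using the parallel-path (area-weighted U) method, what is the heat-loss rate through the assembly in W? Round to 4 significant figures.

975.4 W

U_eff = 0.822/3.828 + 0.178/1.548 = 0.21473 + 0.11499 = 0.32972
R_eff = 1/U_eff = 3.0329 m²·K/W
Q = 111.2 × (17.27 − (-9.332)) / 3.0329 = 975.36 W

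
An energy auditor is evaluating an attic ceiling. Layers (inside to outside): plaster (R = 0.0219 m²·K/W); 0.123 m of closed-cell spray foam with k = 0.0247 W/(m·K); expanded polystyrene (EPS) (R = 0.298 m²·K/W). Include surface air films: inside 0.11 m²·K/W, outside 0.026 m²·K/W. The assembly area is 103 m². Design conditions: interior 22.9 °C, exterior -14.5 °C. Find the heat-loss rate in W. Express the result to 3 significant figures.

709 W

0.123/0.0247 = 4.98
R_total = 0.11 + 0.0219 + 4.98 + 0.298 + 0.026 = 5.436 m²·K/W
Q = A·ΔT/R = 103 × (22.9 − (-14.5)) / 5.436 = 708.7 W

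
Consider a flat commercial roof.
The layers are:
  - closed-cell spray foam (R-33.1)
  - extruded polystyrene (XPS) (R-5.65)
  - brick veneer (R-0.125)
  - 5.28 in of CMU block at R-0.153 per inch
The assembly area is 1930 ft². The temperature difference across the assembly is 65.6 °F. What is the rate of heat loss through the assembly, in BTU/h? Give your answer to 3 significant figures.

3190 BTU/h

5.28 × 0.153 = 0.8078
R_total = 33.1 + 5.65 + 0.125 + 0.8078 = 39.68 ft²·°F·h/BTU
Q = A·ΔT/R = 1930 × 65.6 / 39.68 = 3190 BTU/h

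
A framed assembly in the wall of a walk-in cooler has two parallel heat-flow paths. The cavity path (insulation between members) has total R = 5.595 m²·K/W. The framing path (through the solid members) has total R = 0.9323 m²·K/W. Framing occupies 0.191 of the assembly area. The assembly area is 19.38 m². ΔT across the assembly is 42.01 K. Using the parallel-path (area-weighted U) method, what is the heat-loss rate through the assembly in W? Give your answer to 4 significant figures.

284.5 W

U_eff = 0.809/5.595 + 0.191/0.9323 = 0.14459 + 0.20487 = 0.34946
R_eff = 1/U_eff = 2.8615 m²·K/W
Q = 19.38 × 42.01 / 2.8615 = 284.52 W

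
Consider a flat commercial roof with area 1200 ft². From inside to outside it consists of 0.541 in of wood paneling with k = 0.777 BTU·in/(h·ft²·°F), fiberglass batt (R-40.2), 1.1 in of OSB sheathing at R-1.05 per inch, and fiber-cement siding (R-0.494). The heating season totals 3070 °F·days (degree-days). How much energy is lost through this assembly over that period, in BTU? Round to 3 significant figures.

0.541/0.777 = 0.6963
1.1 × 1.05 = 1.155
R_total = 0.6963 + 40.2 + 1.155 + 0.494 = 42.55 ft²·°F·h/BTU
E = A × HDD × 24 / R = 1200 × 3070 × 24 / 42.55 = 2078000 BTU

2080000 BTU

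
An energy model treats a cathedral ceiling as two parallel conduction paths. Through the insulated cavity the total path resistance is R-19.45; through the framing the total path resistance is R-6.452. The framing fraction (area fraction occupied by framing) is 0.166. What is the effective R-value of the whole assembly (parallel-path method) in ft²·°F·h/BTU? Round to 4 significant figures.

14.58 ft²·°F·h/BTU

U_eff = 0.834/19.45 + 0.166/6.452 = 0.042879 + 0.025728 = 0.068608
R_eff = 1/U_eff = 14.576 ft²·°F·h/BTU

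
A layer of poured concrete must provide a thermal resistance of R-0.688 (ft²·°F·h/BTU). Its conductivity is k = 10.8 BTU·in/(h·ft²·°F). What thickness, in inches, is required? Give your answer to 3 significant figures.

7.43 in

L = R × k = 0.688 × 10.8 = 7.43 in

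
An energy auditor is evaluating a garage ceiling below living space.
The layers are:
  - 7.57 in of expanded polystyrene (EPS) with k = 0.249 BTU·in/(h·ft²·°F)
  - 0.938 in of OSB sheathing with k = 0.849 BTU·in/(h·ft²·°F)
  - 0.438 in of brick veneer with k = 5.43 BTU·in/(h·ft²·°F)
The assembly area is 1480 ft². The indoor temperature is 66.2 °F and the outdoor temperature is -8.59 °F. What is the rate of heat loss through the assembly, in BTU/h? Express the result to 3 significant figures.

3500 BTU/h

7.57/0.249 = 30.4
0.938/0.849 = 1.105
0.438/5.43 = 0.08066
R_total = 30.4 + 1.105 + 0.08066 = 31.59 ft²·°F·h/BTU
Q = A·ΔT/R = 1480 × (66.2 − (-8.59)) / 31.59 = 3504 BTU/h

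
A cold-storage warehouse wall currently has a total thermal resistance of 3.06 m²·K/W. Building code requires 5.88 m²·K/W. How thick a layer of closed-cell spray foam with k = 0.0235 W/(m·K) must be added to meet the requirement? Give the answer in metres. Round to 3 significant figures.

0.0663 m

ΔR = 5.88 − 3.06 = 2.82 m²·K/W
L = ΔR × k = 2.82 × 0.0235 = 0.06627 m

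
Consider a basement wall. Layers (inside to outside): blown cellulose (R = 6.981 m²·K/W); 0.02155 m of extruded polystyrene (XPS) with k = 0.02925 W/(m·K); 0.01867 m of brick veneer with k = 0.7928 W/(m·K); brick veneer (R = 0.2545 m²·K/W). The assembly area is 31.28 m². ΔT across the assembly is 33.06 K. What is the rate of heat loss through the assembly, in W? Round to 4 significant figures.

0.02155/0.02925 = 0.73675
0.01867/0.7928 = 0.023549
R_total = 6.981 + 0.73675 + 0.023549 + 0.2545 = 7.9958 m²·K/W
Q = A·ΔT/R = 31.28 × 33.06 / 7.9958 = 129.33 W

129.3 W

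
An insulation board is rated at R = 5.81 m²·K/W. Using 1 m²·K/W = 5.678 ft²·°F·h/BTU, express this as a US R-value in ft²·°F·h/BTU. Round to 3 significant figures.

33.0 ft²·°F·h/BTU

R_US = 5.81 × 5.678 = 32.99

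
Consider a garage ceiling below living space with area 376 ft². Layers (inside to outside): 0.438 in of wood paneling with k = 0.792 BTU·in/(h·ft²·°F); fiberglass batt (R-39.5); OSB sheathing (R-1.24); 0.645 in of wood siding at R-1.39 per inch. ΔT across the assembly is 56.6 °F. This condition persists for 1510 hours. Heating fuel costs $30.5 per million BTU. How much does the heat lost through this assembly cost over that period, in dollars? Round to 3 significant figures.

0.438/0.792 = 0.553
0.645 × 1.39 = 0.8965
R_total = 0.553 + 39.5 + 1.24 + 0.8965 = 42.19 ft²·°F·h/BTU
Q = 376 × 56.6 / 42.19 = 504.4 BTU/h
E = 504.4 × 1510 = 761700 BTU
Cost = 761700/10⁶ × 30.5 = $23.23

23.2 dollars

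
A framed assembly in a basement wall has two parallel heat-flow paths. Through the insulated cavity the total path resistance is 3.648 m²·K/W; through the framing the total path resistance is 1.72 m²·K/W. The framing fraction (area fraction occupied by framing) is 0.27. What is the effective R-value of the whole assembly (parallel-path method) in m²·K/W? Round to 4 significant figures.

U_eff = 0.73/3.648 + 0.27/1.72 = 0.20011 + 0.15698 = 0.35709
R_eff = 1/U_eff = 2.8004 m²·K/W

2.800 m²·K/W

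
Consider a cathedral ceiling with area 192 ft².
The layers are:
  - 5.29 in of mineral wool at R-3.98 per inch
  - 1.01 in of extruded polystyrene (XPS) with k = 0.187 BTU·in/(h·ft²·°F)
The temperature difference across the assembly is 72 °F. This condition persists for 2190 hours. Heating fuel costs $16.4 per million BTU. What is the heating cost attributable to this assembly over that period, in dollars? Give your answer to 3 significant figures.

5.29 × 3.98 = 21.05
1.01/0.187 = 5.401
R_total = 21.05 + 5.401 = 26.46 ft²·°F·h/BTU
Q = 192 × 72 / 26.46 = 522.5 BTU/h
E = 522.5 × 2190 = 1144000 BTU
Cost = 1144000/10⁶ × 16.4 = $18.77

18.8 dollars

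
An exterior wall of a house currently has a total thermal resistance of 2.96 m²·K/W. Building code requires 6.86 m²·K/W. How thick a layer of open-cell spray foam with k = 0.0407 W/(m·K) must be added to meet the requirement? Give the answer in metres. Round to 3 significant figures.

0.159 m

ΔR = 6.86 − 2.96 = 3.9 m²·K/W
L = ΔR × k = 3.9 × 0.0407 = 0.1587 m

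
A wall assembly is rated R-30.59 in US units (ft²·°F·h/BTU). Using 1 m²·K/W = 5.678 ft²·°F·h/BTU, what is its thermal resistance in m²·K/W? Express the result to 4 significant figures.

R_SI = 30.59/5.678 = 5.3875

5.387 m²·K/W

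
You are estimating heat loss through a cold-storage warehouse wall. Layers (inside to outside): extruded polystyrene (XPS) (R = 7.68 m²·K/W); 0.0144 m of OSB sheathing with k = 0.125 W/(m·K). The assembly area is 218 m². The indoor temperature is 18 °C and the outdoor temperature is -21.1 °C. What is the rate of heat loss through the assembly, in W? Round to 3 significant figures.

0.0144/0.125 = 0.1152
R_total = 7.68 + 0.1152 = 7.795 m²·K/W
Q = A·ΔT/R = 218 × (18 − (-21.1)) / 7.795 = 1093 W

1090 W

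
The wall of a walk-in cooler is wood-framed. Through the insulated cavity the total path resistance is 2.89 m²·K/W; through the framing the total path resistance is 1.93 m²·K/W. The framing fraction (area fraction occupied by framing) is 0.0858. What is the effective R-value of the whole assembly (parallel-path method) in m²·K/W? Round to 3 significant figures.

U_eff = 0.9142/2.89 + 0.0858/1.93 = 0.3163 + 0.04446 = 0.3608
R_eff = 1/U_eff = 2.772 m²·K/W

2.77 m²·K/W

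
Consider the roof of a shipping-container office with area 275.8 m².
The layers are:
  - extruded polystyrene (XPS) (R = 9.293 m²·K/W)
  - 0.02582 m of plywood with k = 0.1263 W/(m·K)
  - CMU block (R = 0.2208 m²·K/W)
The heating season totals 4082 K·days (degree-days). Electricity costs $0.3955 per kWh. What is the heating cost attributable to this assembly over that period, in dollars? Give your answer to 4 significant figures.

1100 dollars

0.02582/0.1263 = 0.20443
R_total = 9.293 + 0.20443 + 0.2208 = 9.7182 m²·K/W
E = A × HDD × 24 / R / 1000 = 275.8 × 4082 × 24 / 9.7182 / 1000 = 2780.3 kWh
Cost = 2780.3 × 0.3955 = $1099.6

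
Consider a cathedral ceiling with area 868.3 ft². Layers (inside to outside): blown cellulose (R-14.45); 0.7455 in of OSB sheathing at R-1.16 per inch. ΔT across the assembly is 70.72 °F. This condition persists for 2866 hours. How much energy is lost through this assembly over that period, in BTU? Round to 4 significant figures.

0.7455 × 1.16 = 0.86478
R_total = 14.45 + 0.86478 = 15.315 ft²·°F·h/BTU
Q = 868.3 × 70.72 / 15.315 = 4009.6 BTU/h
E = 4009.6 × 2866 = 11492000 BTU

11490000 BTU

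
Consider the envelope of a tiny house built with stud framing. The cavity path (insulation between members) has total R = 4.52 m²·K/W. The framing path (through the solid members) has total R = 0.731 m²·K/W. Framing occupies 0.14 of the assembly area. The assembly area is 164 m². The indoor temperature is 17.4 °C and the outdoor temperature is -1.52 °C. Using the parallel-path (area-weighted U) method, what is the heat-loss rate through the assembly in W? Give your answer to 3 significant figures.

U_eff = 0.86/4.52 + 0.14/0.731 = 0.1903 + 0.1915 = 0.3818
R_eff = 1/U_eff = 2.619 m²·K/W
Q = 164 × (17.4 − (-1.52)) / 2.619 = 1185 W

1180 W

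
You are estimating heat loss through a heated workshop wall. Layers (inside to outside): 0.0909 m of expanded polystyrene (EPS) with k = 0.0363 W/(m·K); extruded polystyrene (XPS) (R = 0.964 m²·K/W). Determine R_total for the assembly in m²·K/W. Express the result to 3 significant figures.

3.47 m²·K/W

0.0909/0.0363 = 2.504
R_total = 2.504 + 0.964 = 3.468 m²·K/W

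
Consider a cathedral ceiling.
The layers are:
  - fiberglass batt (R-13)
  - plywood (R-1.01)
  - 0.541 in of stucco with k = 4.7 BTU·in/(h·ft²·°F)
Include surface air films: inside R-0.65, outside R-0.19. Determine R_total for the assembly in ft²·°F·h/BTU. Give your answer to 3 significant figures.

0.541/4.7 = 0.1151
R_total = 0.65 + 13 + 1.01 + 0.1151 + 0.19 = 14.97 ft²·°F·h/BTU

15.0 ft²·°F·h/BTU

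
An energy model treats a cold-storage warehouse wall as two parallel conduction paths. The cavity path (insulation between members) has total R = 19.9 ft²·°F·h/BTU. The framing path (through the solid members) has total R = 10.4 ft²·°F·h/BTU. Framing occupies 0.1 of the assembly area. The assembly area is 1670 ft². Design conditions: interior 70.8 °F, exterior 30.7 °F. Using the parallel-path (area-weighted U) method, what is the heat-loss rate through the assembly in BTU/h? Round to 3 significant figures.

U_eff = 0.9/19.9 + 0.1/10.4 = 0.04523 + 0.009615 = 0.05484
R_eff = 1/U_eff = 18.23 ft²·°F·h/BTU
Q = 1670 × (70.8 − 30.7) / 18.23 = 3673 BTU/h

3670 BTU/h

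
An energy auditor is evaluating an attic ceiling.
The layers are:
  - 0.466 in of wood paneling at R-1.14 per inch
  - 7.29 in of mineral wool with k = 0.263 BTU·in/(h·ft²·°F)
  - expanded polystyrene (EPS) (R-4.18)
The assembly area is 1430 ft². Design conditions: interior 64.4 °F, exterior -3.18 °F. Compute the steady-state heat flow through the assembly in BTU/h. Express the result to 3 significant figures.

0.466 × 1.14 = 0.5312
7.29/0.263 = 27.72
R_total = 0.5312 + 27.72 + 4.18 = 32.43 ft²·°F·h/BTU
Q = A·ΔT/R = 1430 × (64.4 − (-3.18)) / 32.43 = 2980 BTU/h

2980 BTU/h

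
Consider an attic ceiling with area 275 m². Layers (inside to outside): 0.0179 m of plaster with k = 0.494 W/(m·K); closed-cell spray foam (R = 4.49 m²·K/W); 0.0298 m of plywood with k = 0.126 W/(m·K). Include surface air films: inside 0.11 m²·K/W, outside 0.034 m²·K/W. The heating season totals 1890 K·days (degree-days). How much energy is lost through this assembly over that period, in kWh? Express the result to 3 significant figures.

2540 kWh

0.0179/0.494 = 0.03623
0.0298/0.126 = 0.2365
R_total = 0.11 + 0.03623 + 4.49 + 0.2365 + 0.034 = 4.907 m²·K/W
E = A × HDD × 24 / R / 1000 = 275 × 1890 × 24 / 4.907 / 1000 = 2542 kWh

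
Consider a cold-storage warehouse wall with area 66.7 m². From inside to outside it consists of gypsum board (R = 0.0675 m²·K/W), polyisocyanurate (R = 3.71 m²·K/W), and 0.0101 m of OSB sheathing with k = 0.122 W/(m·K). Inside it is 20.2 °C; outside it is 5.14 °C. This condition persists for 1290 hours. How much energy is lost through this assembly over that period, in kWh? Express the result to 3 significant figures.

336 kWh

0.0101/0.122 = 0.08279
R_total = 0.0675 + 3.71 + 0.08279 = 3.86 m²·K/W
Q = 66.7 × (20.2 − 5.14) / 3.86 = 260.2 W
E = 260.2 W × 1290 h / 1000 = 335.7 kWh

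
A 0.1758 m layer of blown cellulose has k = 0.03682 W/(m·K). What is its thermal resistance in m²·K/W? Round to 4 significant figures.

4.775 m²·K/W

R = L/k = 0.1758/0.03682 = 4.7746 m²·K/W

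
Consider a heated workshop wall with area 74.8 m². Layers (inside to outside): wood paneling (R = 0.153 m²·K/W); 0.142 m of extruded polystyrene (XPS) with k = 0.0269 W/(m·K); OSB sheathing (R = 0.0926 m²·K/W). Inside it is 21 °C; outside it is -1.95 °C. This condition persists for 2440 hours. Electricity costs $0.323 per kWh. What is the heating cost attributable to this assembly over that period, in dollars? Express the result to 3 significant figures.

0.142/0.0269 = 5.279
R_total = 0.153 + 5.279 + 0.0926 = 5.524 m²·K/W
Q = 74.8 × (21 − (-1.95)) / 5.524 = 310.7 W
E = 310.7 W × 2440 h / 1000 = 758.2 kWh
Cost = 758.2 × 0.323 = $244.9

245 dollars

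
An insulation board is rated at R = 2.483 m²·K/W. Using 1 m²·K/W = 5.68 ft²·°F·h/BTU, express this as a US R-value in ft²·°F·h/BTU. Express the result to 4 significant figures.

14.10 ft²·°F·h/BTU

R_US = 2.483 × 5.68 = 14.103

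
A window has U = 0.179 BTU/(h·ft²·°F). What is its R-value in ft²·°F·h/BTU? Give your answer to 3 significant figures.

5.59 ft²·°F·h/BTU

R = 1/U = 1/0.179 = 5.587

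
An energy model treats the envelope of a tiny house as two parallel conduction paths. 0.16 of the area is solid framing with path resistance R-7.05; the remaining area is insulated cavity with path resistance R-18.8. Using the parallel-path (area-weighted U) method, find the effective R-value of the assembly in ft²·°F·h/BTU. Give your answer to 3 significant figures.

U_eff = 0.84/18.8 + 0.16/7.05 = 0.04468 + 0.0227 = 0.06738
R_eff = 1/U_eff = 14.84 ft²·°F·h/BTU

14.8 ft²·°F·h/BTU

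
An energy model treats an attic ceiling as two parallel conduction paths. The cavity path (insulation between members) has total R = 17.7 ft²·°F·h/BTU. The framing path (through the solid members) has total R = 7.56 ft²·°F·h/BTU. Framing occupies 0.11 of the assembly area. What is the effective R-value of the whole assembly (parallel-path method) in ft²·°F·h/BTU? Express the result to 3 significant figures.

U_eff = 0.89/17.7 + 0.11/7.56 = 0.05028 + 0.01455 = 0.06483
R_eff = 1/U_eff = 15.42 ft²·°F·h/BTU

15.4 ft²·°F·h/BTU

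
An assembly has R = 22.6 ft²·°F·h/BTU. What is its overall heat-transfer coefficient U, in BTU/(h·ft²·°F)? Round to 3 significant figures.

U = 1/R = 1/22.6 = 0.04425

0.0442 BTU/(h·ft²·°F)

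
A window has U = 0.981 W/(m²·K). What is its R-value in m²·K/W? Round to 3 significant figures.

R = 1/U = 1/0.981 = 1.019

1.02 m²·K/W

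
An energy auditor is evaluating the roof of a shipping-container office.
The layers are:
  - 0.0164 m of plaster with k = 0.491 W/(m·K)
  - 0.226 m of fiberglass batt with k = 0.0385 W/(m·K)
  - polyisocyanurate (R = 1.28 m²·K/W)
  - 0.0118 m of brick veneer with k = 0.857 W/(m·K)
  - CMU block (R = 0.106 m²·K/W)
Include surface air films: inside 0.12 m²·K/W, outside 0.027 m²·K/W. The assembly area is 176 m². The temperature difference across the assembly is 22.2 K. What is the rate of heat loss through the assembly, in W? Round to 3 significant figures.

524 W

0.0164/0.491 = 0.0334
0.226/0.0385 = 5.87
0.0118/0.857 = 0.01377
R_total = 0.12 + 0.0334 + 5.87 + 1.28 + 0.01377 + 0.106 + 0.027 = 7.45 m²·K/W
Q = A·ΔT/R = 176 × 22.2 / 7.45 = 524.4 W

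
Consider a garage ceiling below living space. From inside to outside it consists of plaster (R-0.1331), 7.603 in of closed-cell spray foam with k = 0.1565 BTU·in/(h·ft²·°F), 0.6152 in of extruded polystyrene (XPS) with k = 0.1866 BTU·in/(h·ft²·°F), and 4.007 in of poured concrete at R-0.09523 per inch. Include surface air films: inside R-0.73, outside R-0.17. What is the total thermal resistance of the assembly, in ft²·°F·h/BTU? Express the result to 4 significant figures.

7.603/0.1565 = 48.581
0.6152/0.1866 = 3.2969
4.007 × 0.09523 = 0.38159
R_total = 0.73 + 0.1331 + 48.581 + 3.2969 + 0.38159 + 0.17 = 53.293 ft²·°F·h/BTU

53.29 ft²·°F·h/BTU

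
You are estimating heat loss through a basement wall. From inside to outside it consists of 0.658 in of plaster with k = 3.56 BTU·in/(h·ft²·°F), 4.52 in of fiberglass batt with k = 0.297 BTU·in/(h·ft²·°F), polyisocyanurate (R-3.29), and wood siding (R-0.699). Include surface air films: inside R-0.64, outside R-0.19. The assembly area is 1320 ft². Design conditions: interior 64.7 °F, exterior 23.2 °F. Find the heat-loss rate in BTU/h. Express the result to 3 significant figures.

0.658/3.56 = 0.1848
4.52/0.297 = 15.22
R_total = 0.64 + 0.1848 + 15.22 + 3.29 + 0.699 + 0.19 = 20.22 ft²·°F·h/BTU
Q = A·ΔT/R = 1320 × (64.7 − 23.2) / 20.22 = 2709 BTU/h

2710 BTU/h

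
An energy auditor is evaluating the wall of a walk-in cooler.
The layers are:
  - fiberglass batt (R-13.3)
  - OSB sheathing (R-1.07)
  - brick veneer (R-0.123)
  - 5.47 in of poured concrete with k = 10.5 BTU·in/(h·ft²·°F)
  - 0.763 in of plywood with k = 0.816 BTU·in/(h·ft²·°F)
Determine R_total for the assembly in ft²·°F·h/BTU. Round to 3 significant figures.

5.47/10.5 = 0.521
0.763/0.816 = 0.935
R_total = 13.3 + 1.07 + 0.123 + 0.521 + 0.935 = 15.95 ft²·°F·h/BTU

15.9 ft²·°F·h/BTU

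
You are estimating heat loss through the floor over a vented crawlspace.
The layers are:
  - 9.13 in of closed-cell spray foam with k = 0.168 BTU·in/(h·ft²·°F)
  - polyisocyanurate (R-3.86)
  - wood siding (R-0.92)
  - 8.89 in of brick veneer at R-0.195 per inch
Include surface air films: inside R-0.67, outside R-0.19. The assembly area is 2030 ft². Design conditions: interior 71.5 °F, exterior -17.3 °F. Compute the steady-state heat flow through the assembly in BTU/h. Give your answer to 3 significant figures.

2920 BTU/h

9.13/0.168 = 54.35
8.89 × 0.195 = 1.734
R_total = 0.67 + 54.35 + 3.86 + 0.92 + 1.734 + 0.19 = 61.72 ft²·°F·h/BTU
Q = A·ΔT/R = 2030 × (71.5 − (-17.3)) / 61.72 = 2921 BTU/h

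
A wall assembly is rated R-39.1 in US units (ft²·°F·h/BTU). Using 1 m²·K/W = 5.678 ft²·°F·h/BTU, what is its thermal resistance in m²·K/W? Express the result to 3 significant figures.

6.89 m²·K/W

R_SI = 39.1/5.678 = 6.886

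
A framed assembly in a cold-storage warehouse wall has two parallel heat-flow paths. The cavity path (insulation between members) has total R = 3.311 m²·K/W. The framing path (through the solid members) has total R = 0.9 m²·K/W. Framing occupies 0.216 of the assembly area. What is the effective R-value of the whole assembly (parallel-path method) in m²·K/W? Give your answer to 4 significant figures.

2.097 m²·K/W

U_eff = 0.784/3.311 + 0.216/0.9 = 0.23679 + 0.24 = 0.47679
R_eff = 1/U_eff = 2.0974 m²·K/W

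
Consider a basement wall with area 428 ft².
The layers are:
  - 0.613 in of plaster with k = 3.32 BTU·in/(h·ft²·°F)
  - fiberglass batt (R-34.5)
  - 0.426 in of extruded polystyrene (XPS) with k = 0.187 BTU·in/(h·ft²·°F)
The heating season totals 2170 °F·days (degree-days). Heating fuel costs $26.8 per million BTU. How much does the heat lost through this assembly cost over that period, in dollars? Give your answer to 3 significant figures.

16.2 dollars

0.613/3.32 = 0.1846
0.426/0.187 = 2.278
R_total = 0.1846 + 34.5 + 2.278 = 36.96 ft²·°F·h/BTU
E = A × HDD × 24 / R = 428 × 2170 × 24 / 36.96 = 603000 BTU
Cost = 603000/10⁶ × 26.8 = $16.16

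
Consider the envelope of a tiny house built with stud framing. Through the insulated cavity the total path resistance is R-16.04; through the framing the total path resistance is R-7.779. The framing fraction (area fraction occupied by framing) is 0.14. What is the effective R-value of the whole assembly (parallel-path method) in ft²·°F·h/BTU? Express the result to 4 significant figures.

13.96 ft²·°F·h/BTU

U_eff = 0.86/16.04 + 0.14/7.779 = 0.053616 + 0.017997 = 0.071613
R_eff = 1/U_eff = 13.964 ft²·°F·h/BTU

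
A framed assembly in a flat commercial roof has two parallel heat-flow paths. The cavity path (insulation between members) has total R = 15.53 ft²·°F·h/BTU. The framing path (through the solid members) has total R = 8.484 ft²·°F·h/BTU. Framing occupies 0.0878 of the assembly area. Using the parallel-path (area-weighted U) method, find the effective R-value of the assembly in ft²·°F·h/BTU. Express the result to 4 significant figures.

U_eff = 0.9122/15.53 + 0.0878/8.484 = 0.058738 + 0.010349 = 0.069087
R_eff = 1/U_eff = 14.475 ft²·°F·h/BTU

14.47 ft²·°F·h/BTU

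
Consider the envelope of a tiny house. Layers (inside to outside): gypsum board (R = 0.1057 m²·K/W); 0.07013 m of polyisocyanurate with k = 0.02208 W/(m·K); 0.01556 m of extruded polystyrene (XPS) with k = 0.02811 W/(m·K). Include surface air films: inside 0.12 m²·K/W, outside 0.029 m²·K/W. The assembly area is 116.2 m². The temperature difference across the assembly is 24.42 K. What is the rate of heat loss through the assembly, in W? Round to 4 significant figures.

712.2 W

0.07013/0.02208 = 3.1762
0.01556/0.02811 = 0.55354
R_total = 0.12 + 0.1057 + 3.1762 + 0.55354 + 0.029 = 3.9844 m²·K/W
Q = A·ΔT/R = 116.2 × 24.42 / 3.9844 = 712.18 W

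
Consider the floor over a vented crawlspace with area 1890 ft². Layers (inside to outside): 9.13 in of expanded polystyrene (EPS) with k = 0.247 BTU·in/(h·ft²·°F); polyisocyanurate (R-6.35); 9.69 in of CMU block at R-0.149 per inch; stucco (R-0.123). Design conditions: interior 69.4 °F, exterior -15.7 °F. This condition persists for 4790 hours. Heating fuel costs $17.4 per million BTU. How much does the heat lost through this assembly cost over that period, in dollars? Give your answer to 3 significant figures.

299 dollars

9.13/0.247 = 36.96
9.69 × 0.149 = 1.444
R_total = 36.96 + 6.35 + 1.444 + 0.123 = 44.88 ft²·°F·h/BTU
Q = 1890 × (69.4 − (-15.7)) / 44.88 = 3584 BTU/h
E = 3584 × 4790 = 17170000 BTU
Cost = 17170000/10⁶ × 17.4 = $298.7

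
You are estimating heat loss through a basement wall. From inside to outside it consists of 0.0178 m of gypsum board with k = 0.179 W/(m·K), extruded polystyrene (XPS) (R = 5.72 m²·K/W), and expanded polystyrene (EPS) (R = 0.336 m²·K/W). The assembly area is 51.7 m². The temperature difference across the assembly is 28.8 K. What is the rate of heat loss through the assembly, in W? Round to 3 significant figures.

242 W

0.0178/0.179 = 0.09944
R_total = 0.09944 + 5.72 + 0.336 = 6.155 m²·K/W
Q = A·ΔT/R = 51.7 × 28.8 / 6.155 = 241.9 W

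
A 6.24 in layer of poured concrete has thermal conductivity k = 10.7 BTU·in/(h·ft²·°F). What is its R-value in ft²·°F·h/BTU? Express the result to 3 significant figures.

R = L/k = 6.24/10.7 = 0.5832 ft²·°F·h/BTU

0.583 ft²·°F·h/BTU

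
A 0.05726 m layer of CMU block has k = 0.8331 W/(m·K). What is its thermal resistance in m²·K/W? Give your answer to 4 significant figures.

R = L/k = 0.05726/0.8331 = 0.068731 m²·K/W

0.06873 m²·K/W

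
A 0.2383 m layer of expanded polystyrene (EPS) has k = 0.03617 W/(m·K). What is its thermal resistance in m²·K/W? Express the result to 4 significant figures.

6.588 m²·K/W

R = L/k = 0.2383/0.03617 = 6.5883 m²·K/W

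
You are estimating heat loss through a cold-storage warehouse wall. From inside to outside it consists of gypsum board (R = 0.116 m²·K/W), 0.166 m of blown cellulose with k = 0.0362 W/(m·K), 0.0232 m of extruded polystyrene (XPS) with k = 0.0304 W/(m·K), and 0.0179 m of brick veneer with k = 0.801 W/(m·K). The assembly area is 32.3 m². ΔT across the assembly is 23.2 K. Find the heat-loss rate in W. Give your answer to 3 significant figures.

137 W

0.166/0.0362 = 4.586
0.0232/0.0304 = 0.7632
0.0179/0.801 = 0.02235
R_total = 0.116 + 4.586 + 0.7632 + 0.02235 = 5.487 m²·K/W
Q = A·ΔT/R = 32.3 × 23.2 / 5.487 = 136.6 W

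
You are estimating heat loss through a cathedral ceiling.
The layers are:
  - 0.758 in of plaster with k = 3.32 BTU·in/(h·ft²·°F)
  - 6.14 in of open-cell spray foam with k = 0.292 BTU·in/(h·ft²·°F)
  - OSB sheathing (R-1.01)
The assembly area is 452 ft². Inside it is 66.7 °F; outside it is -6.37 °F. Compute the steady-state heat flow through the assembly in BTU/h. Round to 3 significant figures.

1480 BTU/h

0.758/3.32 = 0.2283
6.14/0.292 = 21.03
R_total = 0.2283 + 21.03 + 1.01 = 22.27 ft²·°F·h/BTU
Q = A·ΔT/R = 452 × (66.7 − (-6.37)) / 22.27 = 1483 BTU/h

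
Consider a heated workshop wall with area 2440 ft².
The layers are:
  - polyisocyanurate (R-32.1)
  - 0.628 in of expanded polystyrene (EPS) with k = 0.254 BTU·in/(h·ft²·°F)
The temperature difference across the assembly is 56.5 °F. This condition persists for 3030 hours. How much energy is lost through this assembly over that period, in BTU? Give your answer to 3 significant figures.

12100000 BTU

0.628/0.254 = 2.472
R_total = 32.1 + 2.472 = 34.57 ft²·°F·h/BTU
Q = 2440 × 56.5 / 34.57 = 3988 BTU/h
E = 3988 × 3030 = 12080000 BTU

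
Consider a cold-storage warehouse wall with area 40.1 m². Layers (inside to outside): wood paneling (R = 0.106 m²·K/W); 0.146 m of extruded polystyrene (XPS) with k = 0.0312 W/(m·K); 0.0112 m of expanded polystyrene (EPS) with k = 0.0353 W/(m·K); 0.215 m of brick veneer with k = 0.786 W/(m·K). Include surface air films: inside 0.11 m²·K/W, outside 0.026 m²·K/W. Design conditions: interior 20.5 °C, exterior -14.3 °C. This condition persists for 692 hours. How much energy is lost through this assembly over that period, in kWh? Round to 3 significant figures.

175 kWh

0.146/0.0312 = 4.679
0.0112/0.0353 = 0.3173
0.215/0.786 = 0.2735
R_total = 0.11 + 0.106 + 4.679 + 0.3173 + 0.2735 + 0.026 = 5.512 m²·K/W
Q = 40.1 × (20.5 − (-14.3)) / 5.512 = 253.2 W
E = 253.2 W × 692 h / 1000 = 175.2 kWh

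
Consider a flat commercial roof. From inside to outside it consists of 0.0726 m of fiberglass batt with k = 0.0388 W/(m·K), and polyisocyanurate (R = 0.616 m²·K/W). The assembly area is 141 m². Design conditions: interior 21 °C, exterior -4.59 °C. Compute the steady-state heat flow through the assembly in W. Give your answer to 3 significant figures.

0.0726/0.0388 = 1.871
R_total = 1.871 + 0.616 = 2.487 m²·K/W
Q = A·ΔT/R = 141 × (21 − (-4.59)) / 2.487 = 1451 W

1450 W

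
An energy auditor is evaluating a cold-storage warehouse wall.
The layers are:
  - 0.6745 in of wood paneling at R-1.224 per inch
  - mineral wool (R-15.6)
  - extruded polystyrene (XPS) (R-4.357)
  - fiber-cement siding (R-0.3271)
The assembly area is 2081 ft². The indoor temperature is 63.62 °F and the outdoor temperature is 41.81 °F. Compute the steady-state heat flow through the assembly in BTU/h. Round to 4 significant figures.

2150 BTU/h

0.6745 × 1.224 = 0.82559
R_total = 0.82559 + 15.6 + 4.357 + 0.3271 = 21.11 ft²·°F·h/BTU
Q = A·ΔT/R = 2081 × (63.62 − 41.81) / 21.11 = 2150 BTU/h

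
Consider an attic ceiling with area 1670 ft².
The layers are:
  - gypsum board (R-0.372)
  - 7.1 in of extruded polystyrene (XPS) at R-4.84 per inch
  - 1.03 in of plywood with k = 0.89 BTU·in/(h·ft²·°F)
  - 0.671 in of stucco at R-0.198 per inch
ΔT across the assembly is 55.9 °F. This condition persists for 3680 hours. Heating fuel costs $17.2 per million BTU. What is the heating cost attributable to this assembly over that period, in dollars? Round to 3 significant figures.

164 dollars

7.1 × 4.84 = 34.36
1.03/0.89 = 1.157
0.671 × 0.198 = 0.1329
R_total = 0.372 + 34.36 + 1.157 + 0.1329 = 36.03 ft²·°F·h/BTU
Q = 1670 × 55.9 / 36.03 = 2591 BTU/h
E = 2591 × 3680 = 9536000 BTU
Cost = 9536000/10⁶ × 17.2 = $164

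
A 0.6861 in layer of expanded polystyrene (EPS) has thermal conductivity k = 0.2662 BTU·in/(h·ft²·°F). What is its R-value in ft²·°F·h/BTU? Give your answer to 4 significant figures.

2.577 ft²·°F·h/BTU

R = L/k = 0.6861/0.2662 = 2.5774 ft²·°F·h/BTU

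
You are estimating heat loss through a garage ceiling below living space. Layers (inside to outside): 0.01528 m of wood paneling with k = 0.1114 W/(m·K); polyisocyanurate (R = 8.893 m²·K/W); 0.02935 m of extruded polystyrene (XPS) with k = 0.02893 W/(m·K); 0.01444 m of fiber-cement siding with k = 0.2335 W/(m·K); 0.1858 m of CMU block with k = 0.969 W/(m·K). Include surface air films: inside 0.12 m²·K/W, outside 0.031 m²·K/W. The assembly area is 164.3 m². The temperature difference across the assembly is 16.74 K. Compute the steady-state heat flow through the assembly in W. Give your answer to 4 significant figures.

263.2 W

0.01528/0.1114 = 0.13716
0.02935/0.02893 = 1.0145
0.01444/0.2335 = 0.061842
0.1858/0.969 = 0.19174
R_total = 0.12 + 0.13716 + 8.893 + 1.0145 + 0.061842 + 0.19174 + 0.031 = 10.449 m²·K/W
Q = A·ΔT/R = 164.3 × 16.74 / 10.449 = 263.21 W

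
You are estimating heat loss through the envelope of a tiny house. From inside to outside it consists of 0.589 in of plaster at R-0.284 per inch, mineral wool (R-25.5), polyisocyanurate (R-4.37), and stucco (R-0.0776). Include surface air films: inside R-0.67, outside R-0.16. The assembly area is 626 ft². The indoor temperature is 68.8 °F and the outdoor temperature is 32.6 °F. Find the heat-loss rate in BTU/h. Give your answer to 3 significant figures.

0.589 × 0.284 = 0.1673
R_total = 0.67 + 0.1673 + 25.5 + 4.37 + 0.0776 + 0.16 = 30.94 ft²·°F·h/BTU
Q = A·ΔT/R = 626 × (68.8 − 32.6) / 30.94 = 732.3 BTU/h

732 BTU/h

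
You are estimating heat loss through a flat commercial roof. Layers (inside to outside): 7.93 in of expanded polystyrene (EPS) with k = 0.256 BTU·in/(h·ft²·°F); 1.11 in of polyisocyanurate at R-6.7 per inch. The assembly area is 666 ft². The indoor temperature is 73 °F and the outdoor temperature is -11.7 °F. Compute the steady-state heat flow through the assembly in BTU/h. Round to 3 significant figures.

1470 BTU/h

7.93/0.256 = 30.98
1.11 × 6.7 = 7.437
R_total = 30.98 + 7.437 = 38.41 ft²·°F·h/BTU
Q = A·ΔT/R = 666 × (73 − (-11.7)) / 38.41 = 1468 BTU/h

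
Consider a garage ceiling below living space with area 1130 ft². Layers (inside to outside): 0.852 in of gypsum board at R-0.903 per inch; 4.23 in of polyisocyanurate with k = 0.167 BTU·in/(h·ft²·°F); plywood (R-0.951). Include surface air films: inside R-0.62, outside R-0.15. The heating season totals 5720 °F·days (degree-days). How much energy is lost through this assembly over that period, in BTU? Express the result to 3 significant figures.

0.852 × 0.903 = 0.7694
4.23/0.167 = 25.33
R_total = 0.62 + 0.7694 + 25.33 + 0.951 + 0.15 = 27.82 ft²·°F·h/BTU
E = A × HDD × 24 / R = 1130 × 5720 × 24 / 27.82 = 5576000 BTU

5580000 BTU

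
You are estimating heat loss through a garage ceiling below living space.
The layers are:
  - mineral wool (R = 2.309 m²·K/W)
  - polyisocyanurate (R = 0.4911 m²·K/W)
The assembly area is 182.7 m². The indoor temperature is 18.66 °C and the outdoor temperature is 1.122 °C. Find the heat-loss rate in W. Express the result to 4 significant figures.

1144 W

R_total = 2.309 + 0.4911 = 2.8001 m²·K/W
Q = A·ΔT/R = 182.7 × (18.66 − 1.122) / 2.8001 = 1144.3 W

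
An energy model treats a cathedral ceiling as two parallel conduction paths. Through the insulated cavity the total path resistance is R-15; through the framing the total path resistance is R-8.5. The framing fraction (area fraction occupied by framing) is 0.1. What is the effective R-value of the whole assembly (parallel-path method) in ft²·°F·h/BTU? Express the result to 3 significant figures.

13.9 ft²·°F·h/BTU

U_eff = 0.9/15 + 0.1/8.5 = 0.06 + 0.01176 = 0.07176
R_eff = 1/U_eff = 13.93 ft²·°F·h/BTU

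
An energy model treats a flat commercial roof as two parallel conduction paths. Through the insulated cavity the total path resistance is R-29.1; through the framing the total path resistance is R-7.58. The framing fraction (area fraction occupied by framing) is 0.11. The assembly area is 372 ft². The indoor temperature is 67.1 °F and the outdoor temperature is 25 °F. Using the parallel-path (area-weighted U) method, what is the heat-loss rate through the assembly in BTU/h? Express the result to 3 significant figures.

U_eff = 0.89/29.1 + 0.11/7.58 = 0.03058 + 0.01451 = 0.0451
R_eff = 1/U_eff = 22.17 ft²·°F·h/BTU
Q = 372 × (67.1 − 25) / 22.17 = 706.3 BTU/h

706 BTU/h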